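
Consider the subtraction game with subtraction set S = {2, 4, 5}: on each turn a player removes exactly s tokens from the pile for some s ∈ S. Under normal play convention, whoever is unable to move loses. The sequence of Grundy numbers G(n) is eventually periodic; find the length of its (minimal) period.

7

G(0) = 0
G(1) = mex{} = 0
G(2) = mex{0} = 1
G(3) = mex{0} = 1
G(4) = mex{1,0} = 2
G(5) = mex{1,0,0} = 2
G(6) = mex{2,1,0} = 3
G(7) = mex{2,1,1} = 0
G(8) = mex{3,2,1} = 0
G(9) = mex{0,2,2} = 1
G(10) = mex{0,3,2} = 1
G(11) = mex{1,0,3} = 2
G(12) = mex{1,0,0} = 2
G(13) = mex{2,1,0} = 3
G(14) = mex{2,1,1} = 0
G(15) = mex{3,2,1} = 0
G(n+7) = G(n) holds for n = 0,…,4 (a full window of length max(S) = 5), so the sequence is purely periodic with period 7.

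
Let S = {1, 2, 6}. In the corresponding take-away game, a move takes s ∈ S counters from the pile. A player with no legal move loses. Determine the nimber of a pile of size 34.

G(0) = 0
G(1) = mex{0} = 1
G(2) = mex{1,0} = 2
G(3) = mex{2,1} = 0
G(4) = mex{0,2} = 1
G(5) = mex{1,0} = 2
G(6) = mex{2,1,0} = 3
G(7) = mex{3,2,1} = 0
G(8) = mex{0,3,2} = 1
G(9) = mex{1,0,0} = 2
G(10) = mex{2,1,1} = 0
G(11) = mex{0,2,2} = 1
G(12) = mex{1,0,3} = 2
G(13) = mex{2,1,0} = 3
G(14) = mex{3,2,1} = 0
G(15) = mex{0,3,2} = 1
G(16) = mex{1,0,0} = 2
G(17) = mex{2,1,1} = 0
G(18) = mex{0,2,2} = 1
G(19) = mex{1,0,3} = 2
G(20) = mex{2,1,0} = 3
G(21) = mex{3,2,1} = 0
G(22) = mex{0,3,2} = 1
G(23) = mex{1,0,0} = 2
G(24) = mex{2,1,1} = 0
G(25) = mex{0,2,2} = 1
G(26) = mex{1,0,3} = 2
G(27) = mex{2,1,0} = 3
G(28) = mex{3,2,1} = 0
G(29) = mex{0,3,2} = 1
G(30) = mex{1,0,0} = 2
G(31) = mex{2,1,1} = 0
G(32) = mex{0,2,2} = 1
G(33) = mex{1,0,3} = 2
G(34) = mex{2,1,0} = 3

3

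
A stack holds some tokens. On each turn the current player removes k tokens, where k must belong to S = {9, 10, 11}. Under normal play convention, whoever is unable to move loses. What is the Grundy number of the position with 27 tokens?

n :  0  1  2  3  4  5  6  7  8  9 10 11 12 13 14 15 16 17 18 19 20 21 22 23 24 25 26 27
G :  0  0  0  0  0  0  0  0  0  1  1  1  1  1  1  1  1  1  2  2  0  0  0  0  0  0  0  0

0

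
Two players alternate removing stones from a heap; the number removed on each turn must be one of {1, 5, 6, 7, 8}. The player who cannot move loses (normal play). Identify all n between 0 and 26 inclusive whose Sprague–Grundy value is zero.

0, 2, 4, 13, 15, 17, 26

n :  0  1  2  3  4  5  6  7  8  9 10 11 12 13 14 15 16 17 18 19 20 21 22 23 24 25 26
G :  0  1  0  1  0  1  2  3  2  3  2  3  4  0  1  0  1  0  1  2  3  2  3  2  3  4  0
P-positions are exactly the n with G(n) = 0.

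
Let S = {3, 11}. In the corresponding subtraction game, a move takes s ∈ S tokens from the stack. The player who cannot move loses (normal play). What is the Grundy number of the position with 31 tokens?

G(0) = 0
G(1) = mex{} = 0
G(2) = mex{} = 0
G(3) = mex{0} = 1
G(4) = mex{0} = 1
G(5) = mex{0} = 1
G(6) = mex{1} = 0
G(7) = mex{1} = 0
G(8) = mex{1} = 0
G(9) = mex{0} = 1
G(10) = mex{0} = 1
G(11) = mex{0,0} = 1
G(12) = mex{1,0} = 2
G(13) = mex{1,0} = 2
G(14) = mex{1,1} = 0
G(15) = mex{2,1} = 0
G(16) = mex{2,1} = 0
G(17) = mex{0,0} = 1
G(18) = mex{0,0} = 1
G(19) = mex{0,0} = 1
G(20) = mex{1,1} = 0
G(21) = mex{1,1} = 0
G(22) = mex{1,1} = 0
G(23) = mex{0,2} = 1
G(24) = mex{0,2} = 1
G(25) = mex{0,0} = 1
G(26) = mex{1,0} = 2
G(27) = mex{1,0} = 2
G(28) = mex{1,1} = 0
G(29) = mex{2,1} = 0
G(30) = mex{2,1} = 0
G(31) = mex{0,0} = 1

1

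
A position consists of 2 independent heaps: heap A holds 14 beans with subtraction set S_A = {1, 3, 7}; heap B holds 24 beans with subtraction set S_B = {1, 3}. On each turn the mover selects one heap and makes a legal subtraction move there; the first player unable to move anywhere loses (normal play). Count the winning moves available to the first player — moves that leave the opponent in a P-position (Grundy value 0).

0

Heap A, S = {1, 3, 7}:
n :  0  1  2  3  4  5  6  7  8  9 10 11 12 13 14
G :  0  1  0  1  0  1  0  1  0  1  0  1  0  1  0
G_A(14) = 0.
Heap B, S = {1, 3}:
G(0) = 0
G(1) = mex{0} = 1
G(2) = mex{1} = 0
G(3) = mex{0,0} = 1
G(4) = mex{1,1} = 0
G(5) = mex{0,0} = 1
G(6) = mex{1,1} = 0
G(7) = mex{0,0} = 1
G(8) = mex{1,1} = 0
G(9) = mex{0,0} = 1
G(10) = mex{1,1} = 0
G(11) = mex{0,0} = 1
G(12) = mex{1,1} = 0
G(13) = mex{0,0} = 1
G(14) = mex{1,1} = 0
G(15) = mex{0,0} = 1
G(16) = mex{1,1} = 0
G(17) = mex{0,0} = 1
G(18) = mex{1,1} = 0
G(19) = mex{0,0} = 1
G(20) = mex{1,1} = 0
G(21) = mex{0,0} = 1
G(22) = mex{1,1} = 0
G(23) = mex{0,0} = 1
G(24) = mex{1,1} = 0
G_B(24) = 0.
Combined Grundy value = 0 ⊕ 0 = 0.
A winning move leaves total XOR = 0, i.e. changes one component's Grundy value g to g ⊕ X where X is the current total.
Heap A: target g' = 0⊕0 = 0, but every legal move changes the Grundy value (mex property), so 0 moves.
Heap B: target g' = 0⊕0 = 0, but every legal move changes the Grundy value (mex property), so 0 moves.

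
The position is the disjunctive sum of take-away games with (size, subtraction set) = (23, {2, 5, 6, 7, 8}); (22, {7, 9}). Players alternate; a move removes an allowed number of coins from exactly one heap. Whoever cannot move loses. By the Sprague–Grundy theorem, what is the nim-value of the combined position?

Heap A, S = {2, 5, 6, 7, 8}:
n :  0  1  2  3  4  5  6  7  8  9 10 11 12 13 14 15 16 17 18 19 20 21 22 23
G :  0  0  1  1  0  2  1  3  2  2  3  3  4  0  0  1  1  0  2  1  3  2  2  3
G_A(23) = 3.
Heap B, S = {7, 9}:
G(0) = 0
G(1) = mex{} = 0
G(2) = mex{} = 0
G(3) = mex{} = 0
G(4) = mex{} = 0
G(5) = mex{} = 0
G(6) = mex{} = 0
G(7) = mex{0} = 1
G(8) = mex{0} = 1
G(9) = mex{0,0} = 1
G(10) = mex{0,0} = 1
G(11) = mex{0,0} = 1
G(12) = mex{0,0} = 1
G(13) = mex{0,0} = 1
G(14) = mex{1,0} = 2
G(15) = mex{1,0} = 2
G(16) = mex{1,1} = 0
G(17) = mex{1,1} = 0
G(18) = mex{1,1} = 0
G(19) = mex{1,1} = 0
G(20) = mex{1,1} = 0
G(21) = mex{2,1} = 0
G(22) = mex{2,1} = 0
G_B(22) = 0.
Combined Grundy value = 3 ⊕ 0 = 3.

3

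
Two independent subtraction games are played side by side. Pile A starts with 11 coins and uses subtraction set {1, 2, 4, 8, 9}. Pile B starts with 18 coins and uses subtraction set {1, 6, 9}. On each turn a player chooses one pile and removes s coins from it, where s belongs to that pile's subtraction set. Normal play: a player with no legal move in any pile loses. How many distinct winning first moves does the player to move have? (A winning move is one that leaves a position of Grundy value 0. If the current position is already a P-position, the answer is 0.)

1

Pile A, S = {1, 2, 4, 8, 9}:
G(0) = 0
G(1) = mex{0} = 1
G(2) = mex{1,0} = 2
G(3) = mex{2,1} = 0
G(4) = mex{0,2,0} = 1
G(5) = mex{1,0,1} = 2
G(6) = mex{2,1,2} = 0
G(7) = mex{0,2,0} = 1
G(8) = mex{1,0,1,0} = 2
G(9) = mex{2,1,2,1,0} = 3
G(10) = mex{3,2,0,2,1} = 4
G(11) = mex{4,3,1,0,2} = 5
G_A(11) = 5.
Pile B, S = {1, 6, 9}:
G(0) = 0
G(1) = mex{0} = 1
G(2) = mex{1} = 0
G(3) = mex{0} = 1
G(4) = mex{1} = 0
G(5) = mex{0} = 1
G(6) = mex{1,0} = 2
G(7) = mex{2,1} = 0
G(8) = mex{0,0} = 1
G(9) = mex{1,1,0} = 2
G(10) = mex{2,0,1} = 3
G(11) = mex{3,1,0} = 2
G(12) = mex{2,2,1} = 0
G(13) = mex{0,0,0} = 1
G(14) = mex{1,1,1} = 0
G(15) = mex{0,2,2} = 1
G(16) = mex{1,3,0} = 2
G(17) = mex{2,2,1} = 0
G(18) = mex{0,0,2} = 1
G_B(18) = 1.
Combined Grundy value = 5 ⊕ 1 = 4.
A winning move leaves total XOR = 0, i.e. changes one component's Grundy value g to g ⊕ X where X is the current total.
Pile A: need g' = 5⊕4 = 1. Options: 11−1→G=4, 11−2→G=3, 11−4→G=1, 11−8→G=0, 11−9→G=2. Hits: 1.
Pile B: need g' = 1⊕4 = 5. Options: 18−1→G=0, 18−6→G=0, 18−9→G=2. Hits: 0.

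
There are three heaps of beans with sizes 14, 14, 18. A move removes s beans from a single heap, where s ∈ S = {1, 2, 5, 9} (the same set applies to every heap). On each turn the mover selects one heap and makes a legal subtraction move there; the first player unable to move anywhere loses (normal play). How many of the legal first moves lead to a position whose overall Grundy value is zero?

All heaps use S = {1, 2, 5, 9}:
G(0) = 0
G(1) = mex{0} = 1
G(2) = mex{1,0} = 2
G(3) = mex{2,1} = 0
G(4) = mex{0,2} = 1
G(5) = mex{1,0,0} = 2
G(6) = mex{2,1,1} = 0
G(7) = mex{0,2,2} = 1
G(8) = mex{1,0,0} = 2
G(9) = mex{2,1,1,0} = 3
G(10) = mex{3,2,2,1} = 0
G(11) = mex{0,3,0,2} = 1
G(12) = mex{1,0,1,0} = 2
G(13) = mex{2,1,2,1} = 0
G(14) = mex{0,2,3,2} = 1
G(15) = mex{1,0,0,0} = 2
G(16) = mex{2,1,1,1} = 0
G(17) = mex{0,2,2,2} = 1
G(18) = mex{1,0,0,3} = 2
Heap A: G(14) = 1.
Heap B: G(14) = 1.
Heap C: G(18) = 2.
Combined Grundy value = 1 ⊕ 1 ⊕ 2 = 2.
A winning move leaves total XOR = 0, i.e. changes one component's Grundy value g to g ⊕ X where X is the current total.
Heap A: need g' = 1⊕2 = 3. Options: 14−1→G=0, 14−2→G=2, 14−5→G=3, 14−9→G=2. Hits: 1.
Heap B: need g' = 1⊕2 = 3. Options: 14−1→G=0, 14−2→G=2, 14−5→G=3, 14−9→G=2. Hits: 1.
Heap C: need g' = 2⊕2 = 0. Options: 18−1→G=1, 18−2→G=0, 18−5→G=0, 18−9→G=3. Hits: 2.

4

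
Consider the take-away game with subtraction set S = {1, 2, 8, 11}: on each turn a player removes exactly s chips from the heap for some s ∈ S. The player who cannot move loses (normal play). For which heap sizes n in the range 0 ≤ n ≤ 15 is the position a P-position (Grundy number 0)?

n :  0  1  2  3  4  5  6  7  8  9 10 11 12 13 14 15
G :  0  1  2  0  1  2  0  1  2  0  1  2  0  1  2  0
P-positions are exactly the n with G(n) = 0.

0, 3, 6, 9, 12, 15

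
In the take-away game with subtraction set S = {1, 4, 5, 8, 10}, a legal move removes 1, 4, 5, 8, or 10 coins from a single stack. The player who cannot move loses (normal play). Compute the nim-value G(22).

n :  0  1  2  3  4  5  6  7  8  9 10 11 12 13 14 15 16 17 18 19 20 21 22
G :  0  1  0  1  2  3  2  3  4  0  1  0  1  2  3  2  3  4  0  1  0  1  2

2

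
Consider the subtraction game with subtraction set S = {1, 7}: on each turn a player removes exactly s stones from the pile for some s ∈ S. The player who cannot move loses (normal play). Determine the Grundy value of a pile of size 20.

G(0) = 0
G(1) = mex{0} = 1
G(2) = mex{1} = 0
G(3) = mex{0} = 1
G(4) = mex{1} = 0
G(5) = mex{0} = 1
G(6) = mex{1} = 0
G(7) = mex{0,0} = 1
G(8) = mex{1,1} = 0
G(9) = mex{0,0} = 1
G(10) = mex{1,1} = 0
G(11) = mex{0,0} = 1
G(12) = mex{1,1} = 0
G(13) = mex{0,0} = 1
G(14) = mex{1,1} = 0
G(15) = mex{0,0} = 1
G(16) = mex{1,1} = 0
G(17) = mex{0,0} = 1
G(18) = mex{1,1} = 0
G(19) = mex{0,0} = 1
G(20) = mex{1,1} = 0

0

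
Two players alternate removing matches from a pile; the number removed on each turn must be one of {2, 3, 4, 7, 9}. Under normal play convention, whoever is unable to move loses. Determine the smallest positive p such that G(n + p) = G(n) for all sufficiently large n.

11

G(0) = 0
G(1) = mex{} = 0
G(2) = mex{0} = 1
G(3) = mex{0,0} = 1
G(4) = mex{1,0,0} = 2
G(5) = mex{1,1,0} = 2
G(6) = mex{2,1,1} = 0
G(7) = mex{2,2,1,0} = 3
G(8) = mex{0,2,2,0} = 1
G(9) = mex{3,0,2,1,0} = 4
G(10) = mex{1,3,0,1,0} = 2
G(11) = mex{4,1,3,2,1} = 0
G(12) = mex{2,4,1,2,1} = 0
G(13) = mex{0,2,4,0,2} = 1
G(14) = mex{0,0,2,3,2} = 1
G(15) = mex{1,0,0,1,0} = 2
G(16) = mex{1,1,0,4,3} = 2
G(17) = mex{2,1,1,2,1} = 0
G(18) = mex{2,2,1,0,4} = 3
G(19) = mex{0,2,2,0,2} = 1
G(20) = mex{3,0,2,1,0} = 4
G(21) = mex{1,3,0,1,0} = 2
G(22) = mex{4,1,3,2,1} = 0
G(23) = mex{2,4,1,2,1} = 0
G(n+11) = G(n) holds for n = 0,…,8 (a full window of length max(S) = 9), so the sequence is purely periodic with period 11.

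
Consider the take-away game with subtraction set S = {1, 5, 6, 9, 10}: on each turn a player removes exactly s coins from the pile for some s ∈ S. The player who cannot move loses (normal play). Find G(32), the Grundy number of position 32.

n :  0  1  2  3  4  5  6  7  8  9 10 11 12 13 14 15 16 17 18 19 20 21 22 23 24 25 26 27 28 29 30 31 32
G :  0  1  0  1  0  1  2  3  2  3  2  3  4  5  4  0  1  0  1  0  1  2  3  2  3  2  3  4  5  4  0  1  0

0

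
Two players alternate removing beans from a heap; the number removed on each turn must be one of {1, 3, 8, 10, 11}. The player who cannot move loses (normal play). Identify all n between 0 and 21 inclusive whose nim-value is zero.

n :  0  1  2  3  4  5  6  7  8  9 10 11 12 13 14 15 16 17 18 19 20 21
G :  0  1  0  1  0  1  0  1  2  3  2  3  2  3  2  3  4  5  0  1  0  1
P-positions are exactly the n with G(n) = 0.

0, 2, 4, 6, 18, 20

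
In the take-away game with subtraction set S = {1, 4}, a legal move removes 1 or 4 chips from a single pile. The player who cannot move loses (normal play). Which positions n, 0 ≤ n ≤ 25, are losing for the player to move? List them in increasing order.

0, 2, 5, 7, 10, 12, 15, 17, 20, 22, 25

n :  0  1  2  3  4  5  6  7  8  9 10 11 12 13 14 15 16 17 18 19 20 21 22 23 24 25
G :  0  1  0  1  2  0  1  0  1  2  0  1  0  1  2  0  1  0  1  2  0  1  0  1  2  0
P-positions are exactly the n with G(n) = 0.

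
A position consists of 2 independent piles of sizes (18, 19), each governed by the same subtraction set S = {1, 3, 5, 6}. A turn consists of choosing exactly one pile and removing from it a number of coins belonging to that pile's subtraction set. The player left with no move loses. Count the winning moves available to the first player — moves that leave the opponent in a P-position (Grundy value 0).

All piles use S = {1, 3, 5, 6}:
G(0) = 0
G(1) = mex{0} = 1
G(2) = mex{1} = 0
G(3) = mex{0,0} = 1
G(4) = mex{1,1} = 0
G(5) = mex{0,0,0} = 1
G(6) = mex{1,1,1,0} = 2
G(7) = mex{2,0,0,1} = 3
G(8) = mex{3,1,1,0} = 2
G(9) = mex{2,2,0,1} = 3
G(10) = mex{3,3,1,0} = 2
G(11) = mex{2,2,2,1} = 0
G(12) = mex{0,3,3,2} = 1
G(13) = mex{1,2,2,3} = 0
G(14) = mex{0,0,3,2} = 1
G(15) = mex{1,1,2,3} = 0
G(16) = mex{0,0,0,2} = 1
G(17) = mex{1,1,1,0} = 2
G(18) = mex{2,0,0,1} = 3
G(19) = mex{3,1,1,0} = 2
Pile A: G(18) = 3.
Pile B: G(19) = 2.
Combined Grundy value = 3 ⊕ 2 = 1.
A winning move leaves total XOR = 0, i.e. changes one component's Grundy value g to g ⊕ X where X is the current total.
Pile A: need g' = 3⊕1 = 2. Options: 18−1→G=2, 18−3→G=0, 18−5→G=0, 18−6→G=1. Hits: 1.
Pile B: need g' = 2⊕1 = 3. Options: 19−1→G=3, 19−3→G=1, 19−5→G=1, 19−6→G=0. Hits: 1.

2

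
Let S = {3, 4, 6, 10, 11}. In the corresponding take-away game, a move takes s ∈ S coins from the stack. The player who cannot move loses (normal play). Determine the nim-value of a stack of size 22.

G(0) = 0
G(1) = mex{} = 0
G(2) = mex{} = 0
G(3) = mex{0} = 1
G(4) = mex{0,0} = 1
G(5) = mex{0,0} = 1
G(6) = mex{1,0,0} = 2
G(7) = mex{1,1,0} = 2
G(8) = mex{1,1,0} = 2
G(9) = mex{2,1,1} = 0
G(10) = mex{2,2,1,0} = 3
G(11) = mex{2,2,1,0,0} = 3
G(12) = mex{0,2,2,0,0} = 1
G(13) = mex{3,0,2,1,0} = 4
G(14) = mex{3,3,2,1,1} = 0
G(15) = mex{1,3,0,1,1} = 2
G(16) = mex{4,1,3,2,1} = 0
G(17) = mex{0,4,3,2,2} = 1
G(18) = mex{2,0,1,2,2} = 3
G(19) = mex{0,2,4,0,2} = 1
G(20) = mex{1,0,0,3,0} = 2
G(21) = mex{3,1,2,3,3} = 0
G(22) = mex{1,3,0,1,3} = 2

2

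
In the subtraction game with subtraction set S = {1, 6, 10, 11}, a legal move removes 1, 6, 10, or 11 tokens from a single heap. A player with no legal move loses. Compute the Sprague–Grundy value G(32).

2

G(0) = 0
G(1) = mex{0} = 1
G(2) = mex{1} = 0
G(3) = mex{0} = 1
G(4) = mex{1} = 0
G(5) = mex{0} = 1
G(6) = mex{1,0} = 2
G(7) = mex{2,1} = 0
G(8) = mex{0,0} = 1
G(9) = mex{1,1} = 0
G(10) = mex{0,0,0} = 1
G(11) = mex{1,1,1,0} = 2
G(12) = mex{2,2,0,1} = 3
G(13) = mex{3,0,1,0} = 2
G(14) = mex{2,1,0,1} = 3
G(15) = mex{3,0,1,0} = 2
G(16) = mex{2,1,2,1} = 0
G(17) = mex{0,2,0,2} = 1
G(18) = mex{1,3,1,0} = 2
G(19) = mex{2,2,0,1} = 3
G(20) = mex{3,3,1,0} = 2
G(21) = mex{2,2,2,1} = 0
G(22) = mex{0,0,3,2} = 1
G(23) = mex{1,1,2,3} = 0
G(24) = mex{0,2,3,2} = 1
G(25) = mex{1,3,2,3} = 0
G(26) = mex{0,2,0,2} = 1
G(27) = mex{1,0,1,0} = 2
G(28) = mex{2,1,2,1} = 0
G(29) = mex{0,0,3,2} = 1
G(30) = mex{1,1,2,3} = 0
G(31) = mex{0,0,0,2} = 1
G(32) = mex{1,1,1,0} = 2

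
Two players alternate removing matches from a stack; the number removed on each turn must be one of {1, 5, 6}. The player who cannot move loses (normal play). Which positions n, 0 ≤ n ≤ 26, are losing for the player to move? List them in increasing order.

G(0) = 0
G(1) = mex{0} = 1
G(2) = mex{1} = 0
G(3) = mex{0} = 1
G(4) = mex{1} = 0
G(5) = mex{0,0} = 1
G(6) = mex{1,1,0} = 2
G(7) = mex{2,0,1} = 3
G(8) = mex{3,1,0} = 2
G(9) = mex{2,0,1} = 3
G(10) = mex{3,1,0} = 2
G(11) = mex{2,2,1} = 0
G(12) = mex{0,3,2} = 1
G(13) = mex{1,2,3} = 0
G(14) = mex{0,3,2} = 1
G(15) = mex{1,2,3} = 0
G(16) = mex{0,0,2} = 1
G(17) = mex{1,1,0} = 2
G(18) = mex{2,0,1} = 3
G(19) = mex{3,1,0} = 2
G(20) = mex{2,0,1} = 3
G(21) = mex{3,1,0} = 2
G(22) = mex{2,2,1} = 0
G(23) = mex{0,3,2} = 1
G(24) = mex{1,2,3} = 0
G(25) = mex{0,3,2} = 1
G(26) = mex{1,2,3} = 0
P-positions are exactly the n with G(n) = 0.

0, 2, 4, 11, 13, 15, 22, 24, 26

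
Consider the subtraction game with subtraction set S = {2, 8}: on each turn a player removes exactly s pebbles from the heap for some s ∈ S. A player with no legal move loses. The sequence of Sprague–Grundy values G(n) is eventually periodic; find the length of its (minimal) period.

G(0) = 0
G(1) = mex{} = 0
G(2) = mex{0} = 1
G(3) = mex{0} = 1
G(4) = mex{1} = 0
G(5) = mex{1} = 0
G(6) = mex{0} = 1
G(7) = mex{0} = 1
G(8) = mex{1,0} = 2
G(9) = mex{1,0} = 2
G(10) = mex{2,1} = 0
G(11) = mex{2,1} = 0
G(12) = mex{0,0} = 1
G(13) = mex{0,0} = 1
G(14) = mex{1,1} = 0
G(15) = mex{1,1} = 0
G(16) = mex{0,2} = 1
G(17) = mex{0,2} = 1
G(18) = mex{1,0} = 2
G(19) = mex{1,0} = 2
G(20) = mex{2,1} = 0
G(21) = mex{2,1} = 0
G(n+10) = G(n) holds for n = 0,…,7 (a full window of length max(S) = 8), so the sequence is purely periodic with period 10.

10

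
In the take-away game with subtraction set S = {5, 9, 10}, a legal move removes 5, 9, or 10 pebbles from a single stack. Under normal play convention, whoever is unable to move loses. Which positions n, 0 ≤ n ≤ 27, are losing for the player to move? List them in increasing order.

G(0) = 0
G(1) = mex{} = 0
G(2) = mex{} = 0
G(3) = mex{} = 0
G(4) = mex{} = 0
G(5) = mex{0} = 1
G(6) = mex{0} = 1
G(7) = mex{0} = 1
G(8) = mex{0} = 1
G(9) = mex{0,0} = 1
G(10) = mex{1,0,0} = 2
G(11) = mex{1,0,0} = 2
G(12) = mex{1,0,0} = 2
G(13) = mex{1,0,0} = 2
G(14) = mex{1,1,0} = 2
G(15) = mex{2,1,1} = 0
G(16) = mex{2,1,1} = 0
G(17) = mex{2,1,1} = 0
G(18) = mex{2,1,1} = 0
G(19) = mex{2,2,1} = 0
G(20) = mex{0,2,2} = 1
G(21) = mex{0,2,2} = 1
G(22) = mex{0,2,2} = 1
G(23) = mex{0,2,2} = 1
G(24) = mex{0,0,2} = 1
G(25) = mex{1,0,0} = 2
G(26) = mex{1,0,0} = 2
G(27) = mex{1,0,0} = 2
P-positions are exactly the n with G(n) = 0.

0, 1, 2, 3, 4, 15, 16, 17, 18, 19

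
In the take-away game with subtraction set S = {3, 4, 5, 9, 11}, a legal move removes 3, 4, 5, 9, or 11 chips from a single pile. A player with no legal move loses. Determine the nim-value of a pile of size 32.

1

G(0) = 0
G(1) = mex{} = 0
G(2) = mex{} = 0
G(3) = mex{0} = 1
G(4) = mex{0,0} = 1
G(5) = mex{0,0,0} = 1
G(6) = mex{1,0,0} = 2
G(7) = mex{1,1,0} = 2
G(8) = mex{1,1,1} = 0
G(9) = mex{2,1,1,0} = 3
G(10) = mex{2,2,1,0} = 3
G(11) = mex{0,2,2,0,0} = 1
G(12) = mex{3,0,2,1,0} = 4
G(13) = mex{3,3,0,1,0} = 2
G(14) = mex{1,3,3,1,1} = 0
G(15) = mex{4,1,3,2,1} = 0
G(16) = mex{2,4,1,2,1} = 0
G(17) = mex{0,2,4,0,2} = 1
G(18) = mex{0,0,2,3,2} = 1
G(19) = mex{0,0,0,3,0} = 1
G(20) = mex{1,0,0,1,3} = 2
G(21) = mex{1,1,0,4,3} = 2
G(22) = mex{1,1,1,2,1} = 0
G(23) = mex{2,1,1,0,4} = 3
G(24) = mex{2,2,1,0,2} = 3
G(25) = mex{0,2,2,0,0} = 1
G(26) = mex{3,0,2,1,0} = 4
G(27) = mex{3,3,0,1,0} = 2
G(28) = mex{1,3,3,1,1} = 0
G(29) = mex{4,1,3,2,1} = 0
G(30) = mex{2,4,1,2,1} = 0
G(31) = mex{0,2,4,0,2} = 1
G(32) = mex{0,0,2,3,2} = 1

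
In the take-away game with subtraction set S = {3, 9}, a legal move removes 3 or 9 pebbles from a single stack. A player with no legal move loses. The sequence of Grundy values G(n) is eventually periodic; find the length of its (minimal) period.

G(0) = 0
G(1) = mex{} = 0
G(2) = mex{} = 0
G(3) = mex{0} = 1
G(4) = mex{0} = 1
G(5) = mex{0} = 1
G(6) = mex{1} = 0
G(7) = mex{1} = 0
G(8) = mex{1} = 0
G(9) = mex{0,0} = 1
G(10) = mex{0,0} = 1
G(11) = mex{0,0} = 1
G(12) = mex{1,1} = 0
G(13) = mex{1,1} = 0
G(14) = mex{1,1} = 0
G(15) = mex{0,0} = 1
G(16) = mex{0,0} = 1
G(n+6) = G(n) holds for n = 0,…,8 (a full window of length max(S) = 9), so the sequence is purely periodic with period 6.

6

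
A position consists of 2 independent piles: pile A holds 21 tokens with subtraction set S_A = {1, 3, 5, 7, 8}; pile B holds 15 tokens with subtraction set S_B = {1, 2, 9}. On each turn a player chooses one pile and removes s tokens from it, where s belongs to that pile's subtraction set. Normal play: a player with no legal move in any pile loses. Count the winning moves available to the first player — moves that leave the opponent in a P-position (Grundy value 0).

Pile A, S = {1, 3, 5, 7, 8}:
G(0) = 0
G(1) = mex{0} = 1
G(2) = mex{1} = 0
G(3) = mex{0,0} = 1
G(4) = mex{1,1} = 0
G(5) = mex{0,0,0} = 1
G(6) = mex{1,1,1} = 0
G(7) = mex{0,0,0,0} = 1
G(8) = mex{1,1,1,1,0} = 2
G(9) = mex{2,0,0,0,1} = 3
G(10) = mex{3,1,1,1,0} = 2
G(11) = mex{2,2,0,0,1} = 3
G(12) = mex{3,3,1,1,0} = 2
G(13) = mex{2,2,2,0,1} = 3
G(14) = mex{3,3,3,1,0} = 2
G(15) = mex{2,2,2,2,1} = 0
G(16) = mex{0,3,3,3,2} = 1
G(17) = mex{1,2,2,2,3} = 0
G(18) = mex{0,0,3,3,2} = 1
G(19) = mex{1,1,2,2,3} = 0
G(20) = mex{0,0,0,3,2} = 1
G(21) = mex{1,1,1,2,3} = 0
G_A(21) = 0.
Pile B, S = {1, 2, 9}:
G(0) = 0
G(1) = mex{0} = 1
G(2) = mex{1,0} = 2
G(3) = mex{2,1} = 0
G(4) = mex{0,2} = 1
G(5) = mex{1,0} = 2
G(6) = mex{2,1} = 0
G(7) = mex{0,2} = 1
G(8) = mex{1,0} = 2
G(9) = mex{2,1,0} = 3
G(10) = mex{3,2,1} = 0
G(11) = mex{0,3,2} = 1
G(12) = mex{1,0,0} = 2
G(13) = mex{2,1,1} = 0
G(14) = mex{0,2,2} = 1
G(15) = mex{1,0,0} = 2
G_B(15) = 2.
Combined Grundy value = 0 ⊕ 2 = 2.
A winning move leaves total XOR = 0, i.e. changes one component's Grundy value g to g ⊕ X where X is the current total.
Pile A: need g' = 0⊕2 = 2. Options: 21−1→G=1, 21−3→G=1, 21−5→G=1, 21−7→G=2, 21−8→G=3. Hits: 1.
Pile B: need g' = 2⊕2 = 0. Options: 15−1→G=1, 15−2→G=0, 15−9→G=0. Hits: 2.

3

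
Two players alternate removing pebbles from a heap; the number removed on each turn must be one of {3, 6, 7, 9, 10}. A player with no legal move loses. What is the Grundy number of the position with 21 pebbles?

2

G(0) = 0
G(1) = mex{} = 0
G(2) = mex{} = 0
G(3) = mex{0} = 1
G(4) = mex{0} = 1
G(5) = mex{0} = 1
G(6) = mex{1,0} = 2
G(7) = mex{1,0,0} = 2
G(8) = mex{1,0,0} = 2
G(9) = mex{2,1,0,0} = 3
G(10) = mex{2,1,1,0,0} = 3
G(11) = mex{2,1,1,0,0} = 3
G(12) = mex{3,2,1,1,0} = 4
G(13) = mex{3,2,2,1,1} = 0
G(14) = mex{3,2,2,1,1} = 0
G(15) = mex{4,3,2,2,1} = 0
G(16) = mex{0,3,3,2,2} = 1
G(17) = mex{0,3,3,2,2} = 1
G(18) = mex{0,4,3,3,2} = 1
G(19) = mex{1,0,4,3,3} = 2
G(20) = mex{1,0,0,3,3} = 2
G(21) = mex{1,0,0,4,3} = 2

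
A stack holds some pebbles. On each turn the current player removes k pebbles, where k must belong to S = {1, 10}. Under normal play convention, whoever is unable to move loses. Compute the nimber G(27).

1

n :  0  1  2  3  4  5  6  7  8  9 10 11 12 13 14 15 16 17 18 19 20 21 22 23 24 25 26 27
G :  0  1  0  1  0  1  0  1  0  1  2  0  1  0  1  0  1  0  1  0  1  2  0  1  0  1  0  1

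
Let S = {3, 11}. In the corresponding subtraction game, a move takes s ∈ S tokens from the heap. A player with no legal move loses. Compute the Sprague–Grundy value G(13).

n :  0  1  2  3  4  5  6  7  8  9 10 11 12 13
G :  0  0  0  1  1  1  0  0  0  1  1  1  2  2

2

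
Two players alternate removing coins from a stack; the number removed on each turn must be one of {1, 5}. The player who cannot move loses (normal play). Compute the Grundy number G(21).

n :  0  1  2  3  4  5  6  7  8  9 10 11 12 13 14 15 16 17 18 19 20 21
G :  0  1  0  1  0  1  0  1  0  1  0  1  0  1  0  1  0  1  0  1  0  1

1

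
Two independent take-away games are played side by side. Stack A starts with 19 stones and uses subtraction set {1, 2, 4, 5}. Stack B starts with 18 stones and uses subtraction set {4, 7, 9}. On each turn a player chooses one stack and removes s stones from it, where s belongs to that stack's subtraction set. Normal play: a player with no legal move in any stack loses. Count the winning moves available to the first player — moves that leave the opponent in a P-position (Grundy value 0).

Stack A, S = {1, 2, 4, 5}:
n :  0  1  2  3  4  5  6  7  8  9 10 11 12 13 14 15 16 17 18 19
G :  0  1  2  0  1  2  0  1  2  0  1  2  0  1  2  0  1  2  0  1
G_A(19) = 1.
Stack B, S = {4, 7, 9}:
n :  0  1  2  3  4  5  6  7  8  9 10 11 12 13 14 15 16 17 18
G :  0  0  0  0  1  1  1  1  2  2  2  2  3  0  0  0  0  1  1
G_B(18) = 1.
Combined Grundy value = 1 ⊕ 1 = 0.
A winning move leaves total XOR = 0, i.e. changes one component's Grundy value g to g ⊕ X where X is the current total.
Stack A: target g' = 1⊕0 = 1, but every legal move changes the Grundy value (mex property), so 0 moves.
Stack B: target g' = 1⊕0 = 1, but every legal move changes the Grundy value (mex property), so 0 moves.

0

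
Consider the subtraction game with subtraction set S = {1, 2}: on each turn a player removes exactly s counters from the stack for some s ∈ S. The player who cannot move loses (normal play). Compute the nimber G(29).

2

G(0) = 0
G(1) = mex{0} = 1
G(2) = mex{1,0} = 2
G(3) = mex{2,1} = 0
G(4) = mex{0,2} = 1
G(5) = mex{1,0} = 2
G(6) = mex{2,1} = 0
G(7) = mex{0,2} = 1
G(8) = mex{1,0} = 2
G(9) = mex{2,1} = 0
G(10) = mex{0,2} = 1
G(11) = mex{1,0} = 2
G(12) = mex{2,1} = 0
G(13) = mex{0,2} = 1
G(14) = mex{1,0} = 2
G(15) = mex{2,1} = 0
G(16) = mex{0,2} = 1
G(17) = mex{1,0} = 2
G(18) = mex{2,1} = 0
G(19) = mex{0,2} = 1
G(20) = mex{1,0} = 2
G(21) = mex{2,1} = 0
G(22) = mex{0,2} = 1
G(23) = mex{1,0} = 2
G(24) = mex{2,1} = 0
G(25) = mex{0,2} = 1
G(26) = mex{1,0} = 2
G(27) = mex{2,1} = 0
G(28) = mex{0,2} = 1
G(29) = mex{1,0} = 2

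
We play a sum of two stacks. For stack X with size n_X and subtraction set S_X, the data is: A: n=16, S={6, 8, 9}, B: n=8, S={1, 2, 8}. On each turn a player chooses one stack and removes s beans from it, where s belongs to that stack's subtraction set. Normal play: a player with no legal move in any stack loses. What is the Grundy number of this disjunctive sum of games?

Stack A, S = {6, 8, 9}:
n :  0  1  2  3  4  5  6  7  8  9 10 11 12 13 14 15 16
G :  0  0  0  0  0  0  1  1  1  1  1  1  2  2  2  0  0
G_A(16) = 0.
Stack B, S = {1, 2, 8}:
G(0) = 0
G(1) = mex{0} = 1
G(2) = mex{1,0} = 2
G(3) = mex{2,1} = 0
G(4) = mex{0,2} = 1
G(5) = mex{1,0} = 2
G(6) = mex{2,1} = 0
G(7) = mex{0,2} = 1
G(8) = mex{1,0,0} = 2
G_B(8) = 2.
Combined Grundy value = 0 ⊕ 2 = 2.

2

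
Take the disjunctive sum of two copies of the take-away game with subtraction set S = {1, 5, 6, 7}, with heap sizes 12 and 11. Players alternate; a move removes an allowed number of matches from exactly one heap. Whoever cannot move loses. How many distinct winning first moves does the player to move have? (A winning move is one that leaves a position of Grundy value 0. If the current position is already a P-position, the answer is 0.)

3

All heaps use S = {1, 5, 6, 7}:
G(0) = 0
G(1) = mex{0} = 1
G(2) = mex{1} = 0
G(3) = mex{0} = 1
G(4) = mex{1} = 0
G(5) = mex{0,0} = 1
G(6) = mex{1,1,0} = 2
G(7) = mex{2,0,1,0} = 3
G(8) = mex{3,1,0,1} = 2
G(9) = mex{2,0,1,0} = 3
G(10) = mex{3,1,0,1} = 2
G(11) = mex{2,2,1,0} = 3
G(12) = mex{3,3,2,1} = 0
Heap A: G(12) = 0.
Heap B: G(11) = 3.
Combined Grundy value = 0 ⊕ 3 = 3.
A winning move leaves total XOR = 0, i.e. changes one component's Grundy value g to g ⊕ X where X is the current total.
Heap A: need g' = 0⊕3 = 3. Options: 12−1→G=3, 12−5→G=3, 12−6→G=2, 12−7→G=1. Hits: 2.
Heap B: need g' = 3⊕3 = 0. Options: 11−1→G=2, 11−5→G=2, 11−6→G=1, 11−7→G=0. Hits: 1.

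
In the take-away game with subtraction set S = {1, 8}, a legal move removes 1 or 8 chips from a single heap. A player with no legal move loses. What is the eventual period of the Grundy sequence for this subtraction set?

G(0) = 0
G(1) = mex{0} = 1
G(2) = mex{1} = 0
G(3) = mex{0} = 1
G(4) = mex{1} = 0
G(5) = mex{0} = 1
G(6) = mex{1} = 0
G(7) = mex{0} = 1
G(8) = mex{1,0} = 2
G(9) = mex{2,1} = 0
G(10) = mex{0,0} = 1
G(11) = mex{1,1} = 0
G(12) = mex{0,0} = 1
G(13) = mex{1,1} = 0
G(14) = mex{0,0} = 1
G(15) = mex{1,1} = 0
G(16) = mex{0,2} = 1
G(17) = mex{1,0} = 2
G(18) = mex{2,1} = 0
G(19) = mex{0,0} = 1
G(n+9) = G(n) holds for n = 0,…,7 (a full window of length max(S) = 8), so the sequence is purely periodic with period 9.

9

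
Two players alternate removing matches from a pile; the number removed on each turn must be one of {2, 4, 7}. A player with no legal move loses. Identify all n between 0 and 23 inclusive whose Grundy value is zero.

0, 1, 6, 9, 12, 15, 18, 21

G(0) = 0
G(1) = mex{} = 0
G(2) = mex{0} = 1
G(3) = mex{0} = 1
G(4) = mex{1,0} = 2
G(5) = mex{1,0} = 2
G(6) = mex{2,1} = 0
G(7) = mex{2,1,0} = 3
G(8) = mex{0,2,0} = 1
G(9) = mex{3,2,1} = 0
G(10) = mex{1,0,1} = 2
G(11) = mex{0,3,2} = 1
G(12) = mex{2,1,2} = 0
G(13) = mex{1,0,0} = 2
G(14) = mex{0,2,3} = 1
G(15) = mex{2,1,1} = 0
G(16) = mex{1,0,0} = 2
G(17) = mex{0,2,2} = 1
G(18) = mex{2,1,1} = 0
G(19) = mex{1,0,0} = 2
G(20) = mex{0,2,2} = 1
G(21) = mex{2,1,1} = 0
G(22) = mex{1,0,0} = 2
G(23) = mex{0,2,2} = 1
P-positions are exactly the n with G(n) = 0.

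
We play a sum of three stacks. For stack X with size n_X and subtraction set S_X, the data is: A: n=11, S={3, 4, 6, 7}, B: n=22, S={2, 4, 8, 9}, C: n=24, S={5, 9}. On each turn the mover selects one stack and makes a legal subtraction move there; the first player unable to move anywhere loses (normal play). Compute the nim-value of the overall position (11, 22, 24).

Stack A, S = {3, 4, 6, 7}:
n :  0  1  2  3  4  5  6  7  8  9 10 11
G :  0  0  0  1  1  1  2  2  2  3  0  0
G_A(11) = 0.
Stack B, S = {2, 4, 8, 9}:
G(0) = 0
G(1) = mex{} = 0
G(2) = mex{0} = 1
G(3) = mex{0} = 1
G(4) = mex{1,0} = 2
G(5) = mex{1,0} = 2
G(6) = mex{2,1} = 0
G(7) = mex{2,1} = 0
G(8) = mex{0,2,0} = 1
G(9) = mex{0,2,0,0} = 1
G(10) = mex{1,0,1,0} = 2
G(11) = mex{1,0,1,1} = 2
G(12) = mex{2,1,2,1} = 0
G(13) = mex{2,1,2,2} = 0
G(14) = mex{0,2,0,2} = 1
G(15) = mex{0,2,0,0} = 1
G(16) = mex{1,0,1,0} = 2
G(17) = mex{1,0,1,1} = 2
G(18) = mex{2,1,2,1} = 0
G(19) = mex{2,1,2,2} = 0
G(20) = mex{0,2,0,2} = 1
G(21) = mex{0,2,0,0} = 1
G(22) = mex{1,0,1,0} = 2
G_B(22) = 2.
Stack C, S = {5, 9}:
G(0) = 0
G(1) = mex{} = 0
G(2) = mex{} = 0
G(3) = mex{} = 0
G(4) = mex{} = 0
G(5) = mex{0} = 1
G(6) = mex{0} = 1
G(7) = mex{0} = 1
G(8) = mex{0} = 1
G(9) = mex{0,0} = 1
G(10) = mex{1,0} = 2
G(11) = mex{1,0} = 2
G(12) = mex{1,0} = 2
G(13) = mex{1,0} = 2
G(14) = mex{1,1} = 0
G(15) = mex{2,1} = 0
G(16) = mex{2,1} = 0
G(17) = mex{2,1} = 0
G(18) = mex{2,1} = 0
G(19) = mex{0,2} = 1
G(20) = mex{0,2} = 1
G(21) = mex{0,2} = 1
G(22) = mex{0,2} = 1
G(23) = mex{0,0} = 1
G(24) = mex{1,0} = 2
G_C(24) = 2.
Combined Grundy value = 0 ⊕ 2 ⊕ 2 = 0.

0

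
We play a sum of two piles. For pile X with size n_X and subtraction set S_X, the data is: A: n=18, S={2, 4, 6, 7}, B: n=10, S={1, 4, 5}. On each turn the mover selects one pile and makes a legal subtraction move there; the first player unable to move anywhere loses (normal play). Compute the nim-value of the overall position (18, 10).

Pile A, S = {2, 4, 6, 7}:
n :  0  1  2  3  4  5  6  7  8  9 10 11 12 13 14 15 16 17 18
G :  0  0  1  1  2  2  3  3  4  0  0  1  1  2  2  3  3  4  0
G_A(18) = 0.
Pile B, S = {1, 4, 5}:
G(0) = 0
G(1) = mex{0} = 1
G(2) = mex{1} = 0
G(3) = mex{0} = 1
G(4) = mex{1,0} = 2
G(5) = mex{2,1,0} = 3
G(6) = mex{3,0,1} = 2
G(7) = mex{2,1,0} = 3
G(8) = mex{3,2,1} = 0
G(9) = mex{0,3,2} = 1
G(10) = mex{1,2,3} = 0
G_B(10) = 0.
Combined Grundy value = 0 ⊕ 0 = 0.

0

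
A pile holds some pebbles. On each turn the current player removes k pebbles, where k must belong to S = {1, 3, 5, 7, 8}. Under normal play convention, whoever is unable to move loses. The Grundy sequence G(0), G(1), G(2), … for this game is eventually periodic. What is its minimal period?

n :  0  1  2  3  4  5  6  7  8  9 10 11 12 13 14 15 16 17 18 19 20 21 22 23 24 25 26 27 28 29 30 31
G :  0  1  0  1  0  1  0  1  2  3  2  3  2  3  2  0  1  0  1  0  1  0  1  2  3  2  3  2  3  2  0  1
G(n+15) = G(n) holds for n = 0,…,7 (a full window of length max(S) = 8), so the sequence is purely periodic with period 15.

15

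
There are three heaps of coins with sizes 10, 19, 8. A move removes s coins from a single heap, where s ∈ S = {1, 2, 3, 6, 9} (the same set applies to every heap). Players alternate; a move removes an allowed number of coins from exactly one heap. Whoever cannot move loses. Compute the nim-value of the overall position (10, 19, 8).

1

All heaps use S = {1, 2, 3, 6, 9}:
G(0) = 0
G(1) = mex{0} = 1
G(2) = mex{1,0} = 2
G(3) = mex{2,1,0} = 3
G(4) = mex{3,2,1} = 0
G(5) = mex{0,3,2} = 1
G(6) = mex{1,0,3,0} = 2
G(7) = mex{2,1,0,1} = 3
G(8) = mex{3,2,1,2} = 0
G(9) = mex{0,3,2,3,0} = 1
G(10) = mex{1,0,3,0,1} = 2
G(11) = mex{2,1,0,1,2} = 3
G(12) = mex{3,2,1,2,3} = 0
G(13) = mex{0,3,2,3,0} = 1
G(14) = mex{1,0,3,0,1} = 2
G(15) = mex{2,1,0,1,2} = 3
G(16) = mex{3,2,1,2,3} = 0
G(17) = mex{0,3,2,3,0} = 1
G(18) = mex{1,0,3,0,1} = 2
G(19) = mex{2,1,0,1,2} = 3
Heap A: G(10) = 2.
Heap B: G(19) = 3.
Heap C: G(8) = 0.
Combined Grundy value = 2 ⊕ 3 ⊕ 0 = 1.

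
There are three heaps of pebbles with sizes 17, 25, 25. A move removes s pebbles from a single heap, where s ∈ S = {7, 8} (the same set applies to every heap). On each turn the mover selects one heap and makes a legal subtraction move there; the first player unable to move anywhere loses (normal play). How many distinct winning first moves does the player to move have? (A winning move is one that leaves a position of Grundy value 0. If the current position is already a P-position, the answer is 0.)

All heaps use S = {7, 8}:
G(0) = 0
G(1) = mex{} = 0
G(2) = mex{} = 0
G(3) = mex{} = 0
G(4) = mex{} = 0
G(5) = mex{} = 0
G(6) = mex{} = 0
G(7) = mex{0} = 1
G(8) = mex{0,0} = 1
G(9) = mex{0,0} = 1
G(10) = mex{0,0} = 1
G(11) = mex{0,0} = 1
G(12) = mex{0,0} = 1
G(13) = mex{0,0} = 1
G(14) = mex{1,0} = 2
G(15) = mex{1,1} = 0
G(16) = mex{1,1} = 0
G(17) = mex{1,1} = 0
G(18) = mex{1,1} = 0
G(19) = mex{1,1} = 0
G(20) = mex{1,1} = 0
G(21) = mex{2,1} = 0
G(22) = mex{0,2} = 1
G(23) = mex{0,0} = 1
G(24) = mex{0,0} = 1
G(25) = mex{0,0} = 1
Heap A: G(17) = 0.
Heap B: G(25) = 1.
Heap C: G(25) = 1.
Combined Grundy value = 0 ⊕ 1 ⊕ 1 = 0.
A winning move leaves total XOR = 0, i.e. changes one component's Grundy value g to g ⊕ X where X is the current total.
Heap A: target g' = 0⊕0 = 0, but every legal move changes the Grundy value (mex property), so 0 moves.
Heap B: target g' = 1⊕0 = 1, but every legal move changes the Grundy value (mex property), so 0 moves.
Heap C: target g' = 1⊕0 = 1, but every legal move changes the Grundy value (mex property), so 0 moves.

0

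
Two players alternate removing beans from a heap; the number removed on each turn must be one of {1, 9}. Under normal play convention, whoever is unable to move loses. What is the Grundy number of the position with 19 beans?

1

n :  0  1  2  3  4  5  6  7  8  9 10 11 12 13 14 15 16 17 18 19
G :  0  1  0  1  0  1  0  1  0  1  0  1  0  1  0  1  0  1  0  1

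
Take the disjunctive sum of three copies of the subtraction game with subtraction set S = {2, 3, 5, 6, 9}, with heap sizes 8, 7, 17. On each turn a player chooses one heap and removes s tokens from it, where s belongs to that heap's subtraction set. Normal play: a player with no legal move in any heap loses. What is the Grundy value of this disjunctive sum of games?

0

All heaps use S = {2, 3, 5, 6, 9}:
n :  0  1  2  3  4  5  6  7  8  9 10 11 12 13 14 15 16 17
G :  0  0  1  1  2  2  3  3  0  4  1  5  0  4  1  2  0  3
Heap A: G(8) = 0.
Heap B: G(7) = 3.
Heap C: G(17) = 3.
Combined Grundy value = 0 ⊕ 3 ⊕ 3 = 0.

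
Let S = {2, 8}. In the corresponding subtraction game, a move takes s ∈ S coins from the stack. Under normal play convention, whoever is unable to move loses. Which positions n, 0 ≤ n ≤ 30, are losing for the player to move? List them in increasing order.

n :  0  1  2  3  4  5  6  7  8  9 10 11 12 13 14 15 16 17 18 19 20 21 22 23 24 25 26 27 28 29 30
G :  0  0  1  1  0  0  1  1  2  2  0  0  1  1  0  0  1  1  2  2  0  0  1  1  0  0  1  1  2  2  0
P-positions are exactly the n with G(n) = 0.

0, 1, 4, 5, 10, 11, 14, 15, 20, 21, 24, 25, 30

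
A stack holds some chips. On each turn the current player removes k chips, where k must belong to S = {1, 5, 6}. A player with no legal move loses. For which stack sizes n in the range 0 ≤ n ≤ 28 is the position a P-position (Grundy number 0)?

0, 2, 4, 11, 13, 15, 22, 24, 26

G(0) = 0
G(1) = mex{0} = 1
G(2) = mex{1} = 0
G(3) = mex{0} = 1
G(4) = mex{1} = 0
G(5) = mex{0,0} = 1
G(6) = mex{1,1,0} = 2
G(7) = mex{2,0,1} = 3
G(8) = mex{3,1,0} = 2
G(9) = mex{2,0,1} = 3
G(10) = mex{3,1,0} = 2
G(11) = mex{2,2,1} = 0
G(12) = mex{0,3,2} = 1
G(13) = mex{1,2,3} = 0
G(14) = mex{0,3,2} = 1
G(15) = mex{1,2,3} = 0
G(16) = mex{0,0,2} = 1
G(17) = mex{1,1,0} = 2
G(18) = mex{2,0,1} = 3
G(19) = mex{3,1,0} = 2
G(20) = mex{2,0,1} = 3
G(21) = mex{3,1,0} = 2
G(22) = mex{2,2,1} = 0
G(23) = mex{0,3,2} = 1
G(24) = mex{1,2,3} = 0
G(25) = mex{0,3,2} = 1
G(26) = mex{1,2,3} = 0
G(27) = mex{0,0,2} = 1
G(28) = mex{1,1,0} = 2
P-positions are exactly the n with G(n) = 0.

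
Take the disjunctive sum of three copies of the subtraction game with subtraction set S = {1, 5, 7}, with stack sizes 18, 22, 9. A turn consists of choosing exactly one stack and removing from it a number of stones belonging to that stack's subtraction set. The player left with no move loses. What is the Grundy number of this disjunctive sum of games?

1

All stacks use S = {1, 5, 7}:
G(0) = 0
G(1) = mex{0} = 1
G(2) = mex{1} = 0
G(3) = mex{0} = 1
G(4) = mex{1} = 0
G(5) = mex{0,0} = 1
G(6) = mex{1,1} = 0
G(7) = mex{0,0,0} = 1
G(8) = mex{1,1,1} = 0
G(9) = mex{0,0,0} = 1
G(10) = mex{1,1,1} = 0
G(11) = mex{0,0,0} = 1
G(12) = mex{1,1,1} = 0
G(13) = mex{0,0,0} = 1
G(14) = mex{1,1,1} = 0
G(15) = mex{0,0,0} = 1
G(16) = mex{1,1,1} = 0
G(17) = mex{0,0,0} = 1
G(18) = mex{1,1,1} = 0
G(19) = mex{0,0,0} = 1
G(20) = mex{1,1,1} = 0
G(21) = mex{0,0,0} = 1
G(22) = mex{1,1,1} = 0
Stack A: G(18) = 0.
Stack B: G(22) = 0.
Stack C: G(9) = 1.
Combined Grundy value = 0 ⊕ 0 ⊕ 1 = 1.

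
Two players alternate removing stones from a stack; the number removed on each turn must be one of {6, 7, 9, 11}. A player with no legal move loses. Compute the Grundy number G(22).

0

G(0) = 0
G(1) = mex{} = 0
G(2) = mex{} = 0
G(3) = mex{} = 0
G(4) = mex{} = 0
G(5) = mex{} = 0
G(6) = mex{0} = 1
G(7) = mex{0,0} = 1
G(8) = mex{0,0} = 1
G(9) = mex{0,0,0} = 1
G(10) = mex{0,0,0} = 1
G(11) = mex{0,0,0,0} = 1
G(12) = mex{1,0,0,0} = 2
G(13) = mex{1,1,0,0} = 2
G(14) = mex{1,1,0,0} = 2
G(15) = mex{1,1,1,0} = 2
G(16) = mex{1,1,1,0} = 2
G(17) = mex{1,1,1,1} = 0
G(18) = mex{2,1,1,1} = 0
G(19) = mex{2,2,1,1} = 0
G(20) = mex{2,2,1,1} = 0
G(21) = mex{2,2,2,1} = 0
G(22) = mex{2,2,2,1} = 0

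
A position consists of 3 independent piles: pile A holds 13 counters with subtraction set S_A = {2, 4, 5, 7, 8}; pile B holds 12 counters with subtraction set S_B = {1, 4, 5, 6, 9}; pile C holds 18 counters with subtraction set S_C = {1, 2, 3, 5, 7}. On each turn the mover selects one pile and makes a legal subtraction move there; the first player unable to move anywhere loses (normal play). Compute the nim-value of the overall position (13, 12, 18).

3

Pile A, S = {2, 4, 5, 7, 8}:
G(0) = 0
G(1) = mex{} = 0
G(2) = mex{0} = 1
G(3) = mex{0} = 1
G(4) = mex{1,0} = 2
G(5) = mex{1,0,0} = 2
G(6) = mex{2,1,0} = 3
G(7) = mex{2,1,1,0} = 3
G(8) = mex{3,2,1,0,0} = 4
G(9) = mex{3,2,2,1,0} = 4
G(10) = mex{4,3,2,1,1} = 0
G(11) = mex{4,3,3,2,1} = 0
G(12) = mex{0,4,3,2,2} = 1
G(13) = mex{0,4,4,3,2} = 1
G_A(13) = 1.
Pile B, S = {1, 4, 5, 6, 9}:
G(0) = 0
G(1) = mex{0} = 1
G(2) = mex{1} = 0
G(3) = mex{0} = 1
G(4) = mex{1,0} = 2
G(5) = mex{2,1,0} = 3
G(6) = mex{3,0,1,0} = 2
G(7) = mex{2,1,0,1} = 3
G(8) = mex{3,2,1,0} = 4
G(9) = mex{4,3,2,1,0} = 5
G(10) = mex{5,2,3,2,1} = 0
G(11) = mex{0,3,2,3,0} = 1
G(12) = mex{1,4,3,2,1} = 0
G_B(12) = 0.
Pile C, S = {1, 2, 3, 5, 7}:
n :  0  1  2  3  4  5  6  7  8  9 10 11 12 13 14 15 16 17 18
G :  0  1  2  3  0  1  2  3  0  1  2  3  0  1  2  3  0  1  2
G_C(18) = 2.
Combined Grundy value = 1 ⊕ 0 ⊕ 2 = 3.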